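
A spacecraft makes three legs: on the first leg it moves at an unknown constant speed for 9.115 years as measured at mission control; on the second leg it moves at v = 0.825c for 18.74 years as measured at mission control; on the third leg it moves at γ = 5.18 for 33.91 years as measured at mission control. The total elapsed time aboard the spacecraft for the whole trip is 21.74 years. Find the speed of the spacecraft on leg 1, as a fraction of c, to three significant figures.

β = 0.863

Leg 1: speed unknown; τ_1 = 9.115/γ_1.
Leg 2: γ = 1/√(1 − 0.825²) = 1/√0.3194 = 1.769; τ_2 = 18.74/1.769 = 10.59 years.
Leg 3: γ = 5.18; τ_3 = 33.91/5.180 = 6.546 years.
Total proper time: τ_1 + 10.59 + 6.546 = 21.74, so τ_1 = 21.74 − 17.14 = 4.603 years.
γ_1 = 9.115/4.603 = 1.980; β = √(1 − 1/γ²) = √0.7450.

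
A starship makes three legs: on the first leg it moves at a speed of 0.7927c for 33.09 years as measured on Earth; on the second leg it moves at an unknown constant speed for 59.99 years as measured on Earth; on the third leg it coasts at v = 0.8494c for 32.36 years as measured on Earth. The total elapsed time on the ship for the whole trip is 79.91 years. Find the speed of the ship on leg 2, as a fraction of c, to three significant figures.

β = 0.703

Leg 1: γ = 1/√(1 − 0.7927²) = 1/√0.3716 = 1.640; τ_1 = 33.09/1.640 = 20.17 years.
Leg 2: speed unknown; τ_2 = 59.99/γ_2.
Leg 3: γ = 1/√(1 − 0.8494²) = 1/√0.2785 = 1.895; τ_3 = 32.36/1.895 = 17.08 years.
Total proper time: 20.17 + τ_2 + 17.08 = 79.91, so τ_2 = 79.91 − 37.25 = 42.66 years.
γ_2 = 59.99/42.66 = 1.406; β = √(1 − 1/γ²) = √0.4943.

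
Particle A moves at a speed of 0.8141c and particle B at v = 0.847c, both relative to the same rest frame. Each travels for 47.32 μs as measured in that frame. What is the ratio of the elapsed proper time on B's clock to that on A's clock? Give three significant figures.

τ_B/τ_A = 0.915

A: γ = 1/√(1 − 0.8141²) = 1/√0.3372 = 1.722. B: γ = 1/√(1 − 0.847²) = 1/√0.2826 = 1.881.
τ_A/τ_B = γ_B/γ_A = 1.881/1.722 = 1.092, so τ_B/τ_A = 0.9154.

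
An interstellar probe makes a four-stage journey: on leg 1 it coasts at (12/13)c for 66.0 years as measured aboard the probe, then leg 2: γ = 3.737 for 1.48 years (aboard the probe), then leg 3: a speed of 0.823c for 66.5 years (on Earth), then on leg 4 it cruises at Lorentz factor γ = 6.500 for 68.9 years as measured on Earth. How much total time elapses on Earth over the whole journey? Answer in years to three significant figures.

Leg 1: γ = 1/√(1 − (12/13)²) = 13/5 = 2.600; Δt_1 = 2.600 × 66.0 = 171.6 years.
Leg 2: γ = 3.737; Δt_2 = 3.737 × 1.48 = 5.531 years.
Leg 3: 66.5 years is already measured on Earth.
Leg 4: 68.9 years is already measured on Earth.
Total: 171.6 + 5.531 + 66.50 + 68.90 years.

Δt = 313 years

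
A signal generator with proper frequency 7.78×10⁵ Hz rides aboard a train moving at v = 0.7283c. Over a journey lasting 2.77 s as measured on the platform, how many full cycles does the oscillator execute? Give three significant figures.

γ = 1/√(1 − 0.7283²) = 1/√0.4696 = 1.459
The oscillator's own cycle count is N = f × τ where τ is the proper time on the train. τ = Δt/γ = 2.77/1.459 = 1.898 s = 1.898×10⁰ s.
N = 7.78×10⁵ × 1.898×10⁰ = 1.477×10⁶.

N = 1.48×10⁶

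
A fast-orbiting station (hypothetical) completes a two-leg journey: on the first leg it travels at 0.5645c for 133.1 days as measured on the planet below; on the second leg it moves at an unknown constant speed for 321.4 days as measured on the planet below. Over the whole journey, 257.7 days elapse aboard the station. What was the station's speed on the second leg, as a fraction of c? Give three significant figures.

Leg 1: γ = 1/√(1 − 0.5645²) = 1/√0.6813 = 1.211; τ_1 = 133.1/1.211 = 109.9 days.
Leg 2: speed unknown; τ_2 = 321.4/γ_2.
Total proper time: 109.9 + τ_2 = 257.7, so τ_2 = 257.7 − 109.9 = 147.8 days.
γ_2 = 321.4/147.8 = 2.174; β = √(1 − 1/γ²) = √0.7884.

β = 0.888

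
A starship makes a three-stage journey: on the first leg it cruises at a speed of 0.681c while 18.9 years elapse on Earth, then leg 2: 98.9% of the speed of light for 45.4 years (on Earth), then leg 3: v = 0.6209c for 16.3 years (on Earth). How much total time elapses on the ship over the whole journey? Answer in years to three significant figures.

Leg 1: γ = 1/√(1 − 0.681²) = 1/√0.5362 = 1.366; τ_1 = 18.9/1.366 = 13.84 years.
Leg 2: β = 0.989; γ = 1/√(1 − 0.989²) = 1/√0.02188 = 6.761; τ_2 = 45.4/6.761 = 6.715 years.
Leg 3: γ = 1/√(1 − 0.6209²) = 1/√0.6145 = 1.276; τ_3 = 16.3/1.276 = 12.78 years.
Total: 13.84 + 6.715 + 12.78 years.

τ = 33.3 years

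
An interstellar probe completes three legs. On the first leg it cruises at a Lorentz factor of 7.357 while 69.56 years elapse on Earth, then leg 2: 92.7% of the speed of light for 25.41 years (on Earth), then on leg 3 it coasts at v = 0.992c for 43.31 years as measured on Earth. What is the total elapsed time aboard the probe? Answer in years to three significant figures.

Leg 1: γ = 7.357; τ_1 = 69.56/7.357 = 9.455 years.
Leg 2: β = 0.927; γ = 1/√(1 − 0.927²) = 1/√0.1407 = 2.666; τ_2 = 25.41/2.666 = 9.530 years.
Leg 3: γ = 1/√(1 − 0.992²) = 1/√0.01594 = 7.922; τ_3 = 43.31/7.922 = 5.467 years.
Total: 9.455 + 9.530 + 5.467 years.

τ = 24.5 years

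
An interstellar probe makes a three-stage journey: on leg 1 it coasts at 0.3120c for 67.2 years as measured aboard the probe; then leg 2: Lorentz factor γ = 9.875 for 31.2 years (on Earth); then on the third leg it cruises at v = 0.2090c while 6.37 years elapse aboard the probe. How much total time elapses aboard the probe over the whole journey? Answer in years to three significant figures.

Leg 1: 67.2 years is already measured aboard the probe.
Leg 2: γ = 9.875; τ_2 = 31.2/9.875 = 3.159 years.
Leg 3: 6.37 years is already measured aboard the probe.
Total: 67.20 + 3.159 + 6.370 years.

τ = 76.7 years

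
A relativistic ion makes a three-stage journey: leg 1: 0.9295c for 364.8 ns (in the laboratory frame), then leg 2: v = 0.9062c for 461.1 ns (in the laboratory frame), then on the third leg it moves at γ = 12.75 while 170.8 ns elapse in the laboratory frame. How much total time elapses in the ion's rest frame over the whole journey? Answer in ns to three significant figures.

Leg 1: γ = 1/√(1 − 0.9295²) = 1/√0.1360 = 2.711; τ_1 = 364.8/2.711 = 134.5 ns.
Leg 2: γ = 1/√(1 − 0.9062²) = 1/√0.1788 = 2.365; τ_2 = 461.1/2.365 = 195.0 ns.
Leg 3: γ = 12.75; τ_3 = 170.8/12.75 = 13.40 ns.
Total: 134.5 + 195.0 + 13.40 ns.

τ = 343 ns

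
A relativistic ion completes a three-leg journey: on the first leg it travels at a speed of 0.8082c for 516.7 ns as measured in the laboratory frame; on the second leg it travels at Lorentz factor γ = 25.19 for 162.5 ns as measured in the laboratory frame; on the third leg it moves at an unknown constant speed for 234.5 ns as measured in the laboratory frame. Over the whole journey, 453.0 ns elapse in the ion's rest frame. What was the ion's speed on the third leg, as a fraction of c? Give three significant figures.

β = 0.795

Leg 1: γ = 1/√(1 − 0.8082²) = 1/√0.3468 = 1.698; τ_1 = 516.7/1.698 = 304.3 ns.
Leg 2: γ = 25.19; τ_2 = 162.5/25.19 = 6.451 ns.
Leg 3: speed unknown; τ_3 = 234.5/γ_3.
Total proper time: 304.3 + 6.451 + τ_3 = 453.0, so τ_3 = 453.0 − 310.7 = 142.3 ns.
γ_3 = 234.5/142.3 = 1.648; β = √(1 − 1/γ²) = √0.6320.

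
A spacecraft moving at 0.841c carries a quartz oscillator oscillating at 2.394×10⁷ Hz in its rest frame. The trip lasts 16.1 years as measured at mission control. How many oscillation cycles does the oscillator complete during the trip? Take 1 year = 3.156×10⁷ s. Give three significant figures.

N = 6.58×10¹⁵

γ = 1/√(1 − 0.841²) = 1/√0.2927 = 1.848
The oscillator's own cycle count is N = f × τ where τ is the proper time aboard the spacecraft. τ = Δt/γ = 16.1/1.848 = 8.711 years = 2.749×10⁸ s.
N = 2.394×10⁷ × 2.749×10⁸ = 6.581×10¹⁵.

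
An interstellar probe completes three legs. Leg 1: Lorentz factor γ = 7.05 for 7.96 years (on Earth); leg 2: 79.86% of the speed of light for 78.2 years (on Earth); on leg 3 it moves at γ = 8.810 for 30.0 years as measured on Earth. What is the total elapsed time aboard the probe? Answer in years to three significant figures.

Leg 1: γ = 7.05; τ_1 = 7.96/7.050 = 1.129 years.
Leg 2: β = 0.7986; γ = 1/√(1 − 0.7986²) = 1/√0.3622 = 1.662; τ_2 = 78.2/1.662 = 47.07 years.
Leg 3: γ = 8.810; τ_3 = 30.0/8.810 = 3.405 years.
Total: 1.129 + 47.07 + 3.405 years.

τ = 51.6 years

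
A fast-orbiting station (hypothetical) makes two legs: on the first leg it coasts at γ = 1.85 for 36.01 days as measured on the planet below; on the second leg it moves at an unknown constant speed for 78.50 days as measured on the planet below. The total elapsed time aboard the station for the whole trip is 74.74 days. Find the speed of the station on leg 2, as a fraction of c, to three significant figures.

β = 0.710

Leg 1: γ = 1.85; τ_1 = 36.01/1.850 = 19.46 days.
Leg 2: speed unknown; τ_2 = 78.50/γ_2.
Total proper time: 19.46 + τ_2 = 74.74, so τ_2 = 74.74 − 19.46 = 55.28 days.
γ_2 = 78.50/55.28 = 1.420; β = √(1 − 1/γ²) = √0.5042.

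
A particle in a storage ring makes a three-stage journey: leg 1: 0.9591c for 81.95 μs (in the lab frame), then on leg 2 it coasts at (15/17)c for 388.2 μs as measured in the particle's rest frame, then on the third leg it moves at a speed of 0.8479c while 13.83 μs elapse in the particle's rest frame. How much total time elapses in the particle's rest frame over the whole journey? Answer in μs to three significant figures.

τ = 425 μs

Leg 1: γ = 1/√(1 − 0.9591²) = 1/√0.08013 = 3.533; τ_1 = 81.95/3.533 = 23.20 μs.
Leg 2: 388.2 μs is already measured in the particle's rest frame.
Leg 3: 13.83 μs is already measured in the particle's rest frame.
Total: 23.20 + 388.2 + 13.83 μs.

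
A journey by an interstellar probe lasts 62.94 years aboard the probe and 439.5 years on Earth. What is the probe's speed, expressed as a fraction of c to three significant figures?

v = 0.990c

The proper time is measured aboard the probe (both events occur at the probe's location); Δt is measured on Earth. γ = Δt/τ = 439.5/62.94 = 6.983.
β = √(1 − 1/γ²) = √(1 − 0.02051) = √0.9795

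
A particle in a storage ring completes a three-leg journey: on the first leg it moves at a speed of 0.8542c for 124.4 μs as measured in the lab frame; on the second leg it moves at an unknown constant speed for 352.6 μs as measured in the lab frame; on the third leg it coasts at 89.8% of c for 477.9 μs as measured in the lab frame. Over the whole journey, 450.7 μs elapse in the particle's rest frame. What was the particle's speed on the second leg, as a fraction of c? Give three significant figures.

β = 0.867

Leg 1: γ = 1/√(1 − 0.8542²) = 1/√0.2703 = 1.923; τ_1 = 124.4/1.923 = 64.68 μs.
Leg 2: speed unknown; τ_2 = 352.6/γ_2.
Leg 3: β = 0.898; γ = 1/√(1 − 0.898²) = 1/√0.1936 = 2.273; τ_3 = 477.9/2.273 = 210.3 μs.
Total proper time: 64.68 + τ_2 + 210.3 = 450.7, so τ_2 = 450.7 − 275.0 = 175.7 μs.
γ_2 = 352.6/175.7 = 2.006; β = √(1 − 1/γ²) = √0.7516.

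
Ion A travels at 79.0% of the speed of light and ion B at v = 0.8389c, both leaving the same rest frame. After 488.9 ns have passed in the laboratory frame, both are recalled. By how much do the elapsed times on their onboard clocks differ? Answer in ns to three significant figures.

A: β = 0.790; γ = 1/√(1 − 0.790²) = 1/√0.3759 = 1.631; τ_A = 488.9/1.631 = 299.7 ns.
B: γ = 1/√(1 − 0.8389²) = 1/√0.2962 = 1.837; τ_B = 488.9/1.837 = 266.1 ns.

|τ_A − τ_B| = 33.6 ns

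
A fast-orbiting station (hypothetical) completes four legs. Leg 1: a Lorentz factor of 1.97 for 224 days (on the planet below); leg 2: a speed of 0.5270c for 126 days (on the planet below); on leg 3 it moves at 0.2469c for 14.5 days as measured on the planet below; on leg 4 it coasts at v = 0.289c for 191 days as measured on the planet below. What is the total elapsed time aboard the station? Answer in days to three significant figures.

τ = 418 days

Leg 1: γ = 1.97; τ_1 = 224/1.970 = 113.7 days.
Leg 2: γ = 1/√(1 − 0.5270²) = 1/√0.7223 = 1.177; τ_2 = 126/1.177 = 107.1 days.
Leg 3: γ = 1/√(1 − 0.2469²) = 1/√0.9390 = 1.032; τ_3 = 14.5/1.032 = 14.05 days.
Leg 4: γ = 1/√(1 − 0.289²) = 1/√0.9165 = 1.045; τ_4 = 191/1.045 = 182.8 days.
Total: 113.7 + 107.1 + 14.05 + 182.8 days.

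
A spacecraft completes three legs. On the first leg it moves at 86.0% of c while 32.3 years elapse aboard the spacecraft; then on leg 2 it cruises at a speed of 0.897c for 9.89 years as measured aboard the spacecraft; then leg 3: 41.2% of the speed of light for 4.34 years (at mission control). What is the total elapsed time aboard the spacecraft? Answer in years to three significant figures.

τ = 46.1 years

Leg 1: 32.3 years is already measured aboard the spacecraft.
Leg 2: 9.89 years is already measured aboard the spacecraft.
Leg 3: β = 0.412; γ = 1/√(1 − 0.412²) = 1/√0.8303 = 1.097; τ_3 = 4.34/1.097 = 3.955 years.
Total: 32.30 + 9.890 + 3.955 years.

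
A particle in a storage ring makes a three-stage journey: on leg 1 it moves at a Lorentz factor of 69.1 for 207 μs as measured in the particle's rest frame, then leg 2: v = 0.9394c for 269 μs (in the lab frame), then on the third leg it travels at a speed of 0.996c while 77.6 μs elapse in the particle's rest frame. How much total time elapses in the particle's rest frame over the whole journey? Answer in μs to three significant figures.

τ = 377 μs

Leg 1: 207 μs is already measured in the particle's rest frame.
Leg 2: γ = 1/√(1 − 0.9394²) = 1/√0.1175 = 2.917; τ_2 = 269/2.917 = 92.22 μs.
Leg 3: 77.6 μs is already measured in the particle's rest frame.
Total: 207.0 + 92.22 + 77.60 μs.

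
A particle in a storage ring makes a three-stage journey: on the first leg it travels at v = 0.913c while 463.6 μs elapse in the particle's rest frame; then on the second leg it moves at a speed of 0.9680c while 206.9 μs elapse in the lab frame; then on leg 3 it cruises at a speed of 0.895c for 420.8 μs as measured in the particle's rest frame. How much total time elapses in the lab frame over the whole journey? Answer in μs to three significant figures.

Δt = 2290 μs

Leg 1: γ = 1/√(1 − 0.913²) = 1/√0.1664 = 2.451; Δt_1 = 2.451 × 463.6 = 1136 μs.
Leg 2: 206.9 μs is already measured in the lab frame.
Leg 3: γ = 1/√(1 − 0.895²) = 1/√0.1990 = 2.242; Δt_3 = 2.242 × 420.8 = 943.4 μs.
Total: 1136 + 206.9 + 943.4 μs.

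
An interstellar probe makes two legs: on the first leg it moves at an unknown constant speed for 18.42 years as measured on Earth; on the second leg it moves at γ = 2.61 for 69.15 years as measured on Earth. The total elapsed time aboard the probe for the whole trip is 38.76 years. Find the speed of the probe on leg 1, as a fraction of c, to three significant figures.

β = 0.746

Leg 1: speed unknown; τ_1 = 18.42/γ_1.
Leg 2: γ = 2.61; τ_2 = 69.15/2.610 = 26.49 years.
Total proper time: τ_1 + 26.49 = 38.76, so τ_1 = 38.76 − 26.49 = 12.27 years.
γ_1 = 18.42/12.27 = 1.502; β = √(1 − 1/γ²) = √0.5566.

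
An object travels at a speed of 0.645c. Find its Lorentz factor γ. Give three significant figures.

γ = 1.31

γ = 1/√(1 − 0.645²) = 1/√0.5840 = 1.309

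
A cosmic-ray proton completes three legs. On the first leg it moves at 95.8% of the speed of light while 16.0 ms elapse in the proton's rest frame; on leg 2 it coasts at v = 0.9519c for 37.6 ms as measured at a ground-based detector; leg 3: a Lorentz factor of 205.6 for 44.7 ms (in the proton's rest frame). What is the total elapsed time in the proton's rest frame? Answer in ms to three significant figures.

Leg 1: 16.0 ms is already measured in the proton's rest frame.
Leg 2: γ = 1/√(1 − 0.9519²) = 1/√0.09389 = 3.264; τ_2 = 37.6/3.264 = 11.52 ms.
Leg 3: 44.7 ms is already measured in the proton's rest frame.
Total: 16.00 + 11.52 + 44.70 ms.

τ = 72.2 ms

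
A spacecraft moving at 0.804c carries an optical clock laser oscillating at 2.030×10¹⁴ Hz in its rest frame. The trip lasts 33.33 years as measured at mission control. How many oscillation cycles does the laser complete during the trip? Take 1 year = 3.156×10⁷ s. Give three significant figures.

N = 1.27×10²³

γ = 1/√(1 − 0.804²) = 1/√0.3536 = 1.682
The oscillator's own cycle count is N = f × τ where τ is the proper time aboard the spacecraft. τ = Δt/γ = 33.33/1.682 = 19.82 years = 6.255×10⁸ s.
N = 2.030×10¹⁴ × 6.255×10⁸ = 1.270×10²³.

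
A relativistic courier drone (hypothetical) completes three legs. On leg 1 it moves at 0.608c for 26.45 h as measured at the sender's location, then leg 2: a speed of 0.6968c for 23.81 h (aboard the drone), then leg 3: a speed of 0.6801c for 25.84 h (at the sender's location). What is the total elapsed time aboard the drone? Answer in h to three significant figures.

τ = 63.8 h

Leg 1: γ = 1/√(1 − 0.608²) = 1/√0.6303 = 1.260; τ_1 = 26.45/1.260 = 21.00 h.
Leg 2: 23.81 h is already measured aboard the drone.
Leg 3: γ = 1/√(1 − 0.6801²) = 1/√0.5375 = 1.364; τ_3 = 25.84/1.364 = 18.94 h.
Total: 21.00 + 23.81 + 18.94 h.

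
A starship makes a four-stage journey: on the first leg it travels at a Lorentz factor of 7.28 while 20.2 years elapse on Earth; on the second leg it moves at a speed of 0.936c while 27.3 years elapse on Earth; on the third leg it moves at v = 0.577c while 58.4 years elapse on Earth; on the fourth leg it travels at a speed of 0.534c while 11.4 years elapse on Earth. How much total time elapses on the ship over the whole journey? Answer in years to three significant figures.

τ = 69.7 years

Leg 1: γ = 7.28; τ_1 = 20.2/7.280 = 2.775 years.
Leg 2: γ = 1/√(1 − 0.936²) = 1/√0.1239 = 2.841; τ_2 = 27.3/2.841 = 9.610 years.
Leg 3: γ = 1/√(1 − 0.577²) = 1/√0.6671 = 1.224; τ_3 = 58.4/1.224 = 47.70 years.
Leg 4: γ = 1/√(1 − 0.534²) = 1/√0.7148 = 1.183; τ_4 = 11.4/1.183 = 9.639 years.
Total: 2.775 + 9.610 + 47.70 + 9.639 years.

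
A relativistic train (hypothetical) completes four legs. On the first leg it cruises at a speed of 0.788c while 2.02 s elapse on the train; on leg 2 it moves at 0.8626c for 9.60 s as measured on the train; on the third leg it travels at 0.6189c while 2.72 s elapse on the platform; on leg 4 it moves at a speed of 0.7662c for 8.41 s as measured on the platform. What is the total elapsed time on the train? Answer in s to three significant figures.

τ = 19.2 s

Leg 1: 2.02 s is already measured on the train.
Leg 2: 9.60 s is already measured on the train.
Leg 3: γ = 1/√(1 − 0.6189²) = 1/√0.6170 = 1.273; τ_3 = 2.72/1.273 = 2.136 s.
Leg 4: γ = 1/√(1 − 0.7662²) = 1/√0.4129 = 1.556; τ_4 = 8.41/1.556 = 5.404 s.
Total: 2.020 + 9.600 + 2.136 + 5.404 s.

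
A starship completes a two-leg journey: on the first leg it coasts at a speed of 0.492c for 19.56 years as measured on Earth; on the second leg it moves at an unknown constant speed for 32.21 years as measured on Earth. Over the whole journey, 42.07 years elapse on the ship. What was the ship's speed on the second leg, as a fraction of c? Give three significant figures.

Leg 1: γ = 1/√(1 − 0.492²) = 1/√0.7579 = 1.149; τ_1 = 19.56/1.149 = 17.03 years.
Leg 2: speed unknown; τ_2 = 32.21/γ_2.
Total proper time: 17.03 + τ_2 = 42.07, so τ_2 = 42.07 − 17.03 = 25.04 years.
γ_2 = 32.21/25.04 = 1.286; β = √(1 − 1/γ²) = √0.3956.

β = 0.629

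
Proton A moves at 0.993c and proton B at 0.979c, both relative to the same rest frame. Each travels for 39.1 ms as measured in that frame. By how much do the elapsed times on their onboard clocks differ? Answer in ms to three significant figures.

|τ_A − τ_B| = 3.35 ms

A: γ = 1/√(1 − 0.993²) = 1/√0.01395 = 8.466; τ_A = 39.1/8.466 = 4.618 ms.
B: γ = 1/√(1 − 0.979²) = 1/√0.04156 = 4.905; τ_B = 39.1/4.905 = 7.971 ms.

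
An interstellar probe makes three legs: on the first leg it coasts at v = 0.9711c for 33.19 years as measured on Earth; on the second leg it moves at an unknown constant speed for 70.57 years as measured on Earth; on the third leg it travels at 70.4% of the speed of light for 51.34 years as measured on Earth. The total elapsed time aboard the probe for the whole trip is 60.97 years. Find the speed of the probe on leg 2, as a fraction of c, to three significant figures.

β = 0.972

Leg 1: γ = 1/√(1 − 0.9711²) = 1/√0.05696 = 4.190; τ_1 = 33.19/4.190 = 7.922 years.
Leg 2: speed unknown; τ_2 = 70.57/γ_2.
Leg 3: β = 0.704; γ = 1/√(1 − 0.704²) = 1/√0.5044 = 1.408; τ_3 = 51.34/1.408 = 36.46 years.
Total proper time: 7.922 + τ_2 + 36.46 = 60.97, so τ_2 = 60.97 − 44.38 = 16.59 years.
γ_2 = 70.57/16.59 = 4.255; β = √(1 − 1/γ²) = √0.9448.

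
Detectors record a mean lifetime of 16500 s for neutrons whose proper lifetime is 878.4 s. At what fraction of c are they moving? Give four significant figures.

γ = Δt/τ₀ = 16500/878.4 = 18.78
β = √(1 − 1/γ²) = √(1 − 0.002834) = √0.9972

β = 0.9986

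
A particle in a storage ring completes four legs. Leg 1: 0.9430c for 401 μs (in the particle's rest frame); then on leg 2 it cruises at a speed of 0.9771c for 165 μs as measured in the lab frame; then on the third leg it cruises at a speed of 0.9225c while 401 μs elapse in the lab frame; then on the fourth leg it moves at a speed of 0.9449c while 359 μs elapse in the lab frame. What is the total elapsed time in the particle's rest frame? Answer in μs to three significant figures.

Leg 1: 401 μs is already measured in the particle's rest frame.
Leg 2: γ = 1/√(1 − 0.9771²) = 1/√0.04528 = 4.700; τ_2 = 165/4.700 = 35.11 μs.
Leg 3: γ = 1/√(1 − 0.9225²) = 1/√0.1490 = 2.591; τ_3 = 401/2.591 = 154.8 μs.
Leg 4: γ = 1/√(1 − 0.9449²) = 1/√0.1072 = 3.055; τ_4 = 359/3.055 = 117.5 μs.
Total: 401.0 + 35.11 + 154.8 + 117.5 μs.

τ = 708 μs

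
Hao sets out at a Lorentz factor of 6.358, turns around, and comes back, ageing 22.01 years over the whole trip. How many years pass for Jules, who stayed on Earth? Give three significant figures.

Δt = 140 years

γ = 6.358
Earth-frame duration is the dilated interval: Δt = γτ = 6.358 × 22.01 years.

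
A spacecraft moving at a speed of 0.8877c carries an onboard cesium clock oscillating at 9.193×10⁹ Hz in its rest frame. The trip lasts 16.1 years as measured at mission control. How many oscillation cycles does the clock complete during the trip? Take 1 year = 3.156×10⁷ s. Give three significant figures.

γ = 1/√(1 − 0.8877²) = 1/√0.2120 = 2.172
The oscillator's own cycle count is N = f × τ where τ is the proper time aboard the spacecraft. τ = Δt/γ = 16.1/2.172 = 7.413 years = 2.339×10⁸ s.
N = 9.193×10⁹ × 2.339×10⁸ = 2.151×10¹⁸.

N = 2.15×10¹⁸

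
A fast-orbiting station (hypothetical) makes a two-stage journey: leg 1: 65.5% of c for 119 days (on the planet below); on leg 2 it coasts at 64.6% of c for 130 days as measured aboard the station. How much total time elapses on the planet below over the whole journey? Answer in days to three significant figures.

Leg 1: 119 days is already measured on the planet below.
Leg 2: β = 0.646; γ = 1/√(1 − 0.646²) = 1/√0.5827 = 1.310; Δt_2 = 1.310 × 130 = 170.3 days.
Total: 119.0 + 170.3 days.

Δt = 289 days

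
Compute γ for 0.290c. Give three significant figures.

γ = 1/√(1 − 0.290²) = 1/√0.9159 = 1.045

γ = 1.04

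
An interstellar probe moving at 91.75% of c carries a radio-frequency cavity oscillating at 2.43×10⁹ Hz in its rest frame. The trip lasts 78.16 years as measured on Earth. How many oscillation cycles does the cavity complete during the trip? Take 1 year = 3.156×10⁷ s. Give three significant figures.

N = 2.38×10¹⁸

β = 0.9175; γ = 1/√(1 − 0.9175²) = 1/√0.1582 = 2.514
The oscillator's own cycle count is N = f × τ where τ is the proper time aboard the probe. τ = Δt/γ = 78.16/2.514 = 31.09 years = 9.811×10⁸ s.
N = 2.43×10⁹ × 9.811×10⁸ = 2.384×10¹⁸.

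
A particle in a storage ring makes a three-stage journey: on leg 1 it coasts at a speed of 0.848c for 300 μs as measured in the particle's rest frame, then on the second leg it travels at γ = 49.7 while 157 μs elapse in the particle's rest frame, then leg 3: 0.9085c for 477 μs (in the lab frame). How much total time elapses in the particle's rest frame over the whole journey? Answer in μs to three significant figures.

Leg 1: 300 μs is already measured in the particle's rest frame.
Leg 2: 157 μs is already measured in the particle's rest frame.
Leg 3: γ = 1/√(1 − 0.9085²) = 1/√0.1746 = 2.393; τ_3 = 477/2.393 = 199.3 μs.
Total: 300.0 + 157.0 + 199.3 μs.

τ = 656 μs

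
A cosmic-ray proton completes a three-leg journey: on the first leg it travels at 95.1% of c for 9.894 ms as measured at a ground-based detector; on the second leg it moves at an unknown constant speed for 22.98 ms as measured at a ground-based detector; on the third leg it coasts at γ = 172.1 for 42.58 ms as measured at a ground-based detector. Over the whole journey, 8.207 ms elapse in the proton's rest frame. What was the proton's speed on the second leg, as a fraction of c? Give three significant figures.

β = 0.977

Leg 1: β = 0.951; γ = 1/√(1 − 0.951²) = 1/√0.09560 = 3.234; τ_1 = 9.894/3.234 = 3.059 ms.
Leg 2: speed unknown; τ_2 = 22.98/γ_2.
Leg 3: γ = 172.1; τ_3 = 42.58/172.1 = 0.2474 ms.
Total proper time: 3.059 + τ_2 + 0.2474 = 8.207, so τ_2 = 8.207 − 3.307 = 4.900 ms.
γ_2 = 22.98/4.900 = 4.689; β = √(1 − 1/γ²) = √0.9545.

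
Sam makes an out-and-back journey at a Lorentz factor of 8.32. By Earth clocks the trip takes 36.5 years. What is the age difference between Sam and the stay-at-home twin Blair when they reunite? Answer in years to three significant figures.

γ = 8.32
Sam's elapsed proper time: τ = 36.5/8.320 = 4.387 years.
Age gap = Δt − τ = 36.5 − 4.387 years.

Δt − τ = 32.1 years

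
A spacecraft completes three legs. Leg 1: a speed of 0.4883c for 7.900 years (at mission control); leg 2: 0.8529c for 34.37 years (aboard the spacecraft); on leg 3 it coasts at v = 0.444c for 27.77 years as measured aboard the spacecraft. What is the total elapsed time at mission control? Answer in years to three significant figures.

Leg 1: 7.900 years is already measured at mission control.
Leg 2: γ = 1/√(1 − 0.8529²) = 1/√0.2726 = 1.915; Δt_2 = 1.915 × 34.37 = 65.83 years.
Leg 3: γ = 1/√(1 − 0.444²) = 1/√0.8029 = 1.116; Δt_3 = 1.116 × 27.77 = 30.99 years.
Total: 7.900 + 65.83 + 30.99 years.

Δt = 105 years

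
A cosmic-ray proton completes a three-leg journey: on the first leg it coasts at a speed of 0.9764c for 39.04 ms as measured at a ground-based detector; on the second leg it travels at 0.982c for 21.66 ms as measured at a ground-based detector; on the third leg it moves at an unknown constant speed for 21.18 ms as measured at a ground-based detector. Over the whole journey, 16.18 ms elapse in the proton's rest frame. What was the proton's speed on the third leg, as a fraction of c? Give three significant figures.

Leg 1: γ = 1/√(1 − 0.9764²) = 1/√0.04664 = 4.630; τ_1 = 39.04/4.630 = 8.431 ms.
Leg 2: γ = 1/√(1 − 0.982²) = 1/√0.03568 = 5.294; τ_2 = 21.66/5.294 = 4.091 ms.
Leg 3: speed unknown; τ_3 = 21.18/γ_3.
Total proper time: 8.431 + 4.091 + τ_3 = 16.18, so τ_3 = 16.18 − 12.52 = 3.657 ms.
γ_3 = 21.18/3.657 = 5.791; β = √(1 − 1/γ²) = √0.9702.

β = 0.985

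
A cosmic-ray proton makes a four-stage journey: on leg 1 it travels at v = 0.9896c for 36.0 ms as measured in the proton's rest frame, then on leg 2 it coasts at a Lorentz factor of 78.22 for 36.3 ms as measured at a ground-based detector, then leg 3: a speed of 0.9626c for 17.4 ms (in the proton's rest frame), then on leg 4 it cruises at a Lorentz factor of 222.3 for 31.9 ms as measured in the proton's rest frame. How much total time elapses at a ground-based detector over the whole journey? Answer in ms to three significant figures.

Leg 1: γ = 1/√(1 − 0.9896²) = 1/√0.02069 = 6.952; Δt_1 = 6.952 × 36.0 = 250.3 ms.
Leg 2: 36.3 ms is already measured at a ground-based detector.
Leg 3: γ = 1/√(1 − 0.9626²) = 1/√0.07340 = 3.691; Δt_3 = 3.691 × 17.4 = 64.22 ms.
Leg 4: γ = 222.3; Δt_4 = 222.3 × 31.9 = 7091 ms.
Total: 250.3 + 36.30 + 64.22 + 7091 ms.

Δt = 7440 ms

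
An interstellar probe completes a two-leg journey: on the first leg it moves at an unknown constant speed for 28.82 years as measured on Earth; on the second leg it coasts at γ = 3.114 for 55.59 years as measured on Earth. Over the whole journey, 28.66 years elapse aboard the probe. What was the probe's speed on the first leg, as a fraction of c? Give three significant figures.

β = 0.927

Leg 1: speed unknown; τ_1 = 28.82/γ_1.
Leg 2: γ = 3.114; τ_2 = 55.59/3.114 = 17.85 years.
Total proper time: τ_1 + 17.85 = 28.66, so τ_1 = 28.66 − 17.85 = 10.81 years.
γ_1 = 28.82/10.81 = 2.666; β = √(1 − 1/γ²) = √0.8594.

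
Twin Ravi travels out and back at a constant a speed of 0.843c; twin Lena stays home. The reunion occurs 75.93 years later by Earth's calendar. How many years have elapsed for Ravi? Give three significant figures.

γ = 1/√(1 − 0.843²) = 1/√0.2894 = 1.859
Ravi's clock measures proper time along the trip: τ = Δt/γ = 75.93/1.859 years.

τ = 40.8 years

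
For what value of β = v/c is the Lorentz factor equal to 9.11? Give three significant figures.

β = √(1 − 1/γ²) = √(1 − 1/9.11²) = √(1 − 0.01205) = √0.9880

β = 0.994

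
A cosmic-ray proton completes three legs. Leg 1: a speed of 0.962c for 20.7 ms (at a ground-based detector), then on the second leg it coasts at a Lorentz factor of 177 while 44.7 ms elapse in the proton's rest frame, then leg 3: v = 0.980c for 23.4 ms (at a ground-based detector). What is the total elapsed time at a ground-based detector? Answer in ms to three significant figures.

Δt = 7960 ms

Leg 1: 20.7 ms is already measured at a ground-based detector.
Leg 2: γ = 177; Δt_2 = 177.0 × 44.7 = 7912 ms.
Leg 3: 23.4 ms is already measured at a ground-based detector.
Total: 20.70 + 7912 + 23.40 ms.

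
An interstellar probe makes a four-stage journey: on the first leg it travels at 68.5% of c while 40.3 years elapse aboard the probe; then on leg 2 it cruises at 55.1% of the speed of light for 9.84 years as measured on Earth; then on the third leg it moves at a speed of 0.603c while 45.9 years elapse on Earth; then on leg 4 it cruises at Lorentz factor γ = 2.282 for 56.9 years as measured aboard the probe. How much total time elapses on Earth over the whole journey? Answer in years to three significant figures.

Δt = 241 years

Leg 1: β = 0.685; γ = 1/√(1 − 0.685²) = 1/√0.5308 = 1.373; Δt_1 = 1.373 × 40.3 = 55.32 years.
Leg 2: 9.84 years is already measured on Earth.
Leg 3: 45.9 years is already measured on Earth.
Leg 4: γ = 2.282; Δt_4 = 2.282 × 56.9 = 129.8 years.
Total: 55.32 + 9.840 + 45.90 + 129.8 years.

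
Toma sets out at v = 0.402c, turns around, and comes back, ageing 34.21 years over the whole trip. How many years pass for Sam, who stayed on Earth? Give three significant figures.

γ = 1/√(1 − 0.402²) = 1/√0.8384 = 1.092
Earth-frame duration is the dilated interval: Δt = γτ = 1.092 × 34.21 years.

Δt = 37.4 years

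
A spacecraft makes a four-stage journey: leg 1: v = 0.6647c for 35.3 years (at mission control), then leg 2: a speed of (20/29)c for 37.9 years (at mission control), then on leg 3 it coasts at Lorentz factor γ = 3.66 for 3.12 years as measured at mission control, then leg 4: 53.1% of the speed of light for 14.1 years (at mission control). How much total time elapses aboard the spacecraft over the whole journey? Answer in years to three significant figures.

Leg 1: γ = 1/√(1 − 0.6647²) = 1/√0.5582 = 1.338; τ_1 = 35.3/1.338 = 26.37 years.
Leg 2: γ = 1/√(1 − (20/29)²) = 29/21 ≈ 1.381; τ_2 = 37.9/1.381 = 27.44 years.
Leg 3: γ = 3.66; τ_3 = 3.12/3.660 = 0.8525 years.
Leg 4: β = 0.531; γ = 1/√(1 − 0.531²) = 1/√0.7180 = 1.180; τ_4 = 14.1/1.180 = 11.95 years.
Total: 26.37 + 27.44 + 0.8525 + 11.95 years.

τ = 66.6 years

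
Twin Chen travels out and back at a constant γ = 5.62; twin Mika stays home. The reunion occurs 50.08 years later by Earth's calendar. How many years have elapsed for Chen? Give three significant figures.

τ = 8.91 years

γ = 5.62
Chen's clock measures proper time along the trip: τ = Δt/γ = 50.08/5.620 years.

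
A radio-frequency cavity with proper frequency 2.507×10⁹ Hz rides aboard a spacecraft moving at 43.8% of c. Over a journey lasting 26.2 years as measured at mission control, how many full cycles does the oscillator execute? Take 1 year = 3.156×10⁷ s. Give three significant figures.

N = 1.86×10¹⁸

β = 0.438; γ = 1/√(1 − 0.438²) = 1/√0.8082 = 1.112
The oscillator's own cycle count is N = f × τ where τ is the proper time aboard the spacecraft. τ = Δt/γ = 26.2/1.112 = 23.55 years = 7.433×10⁸ s.
N = 2.507×10⁹ × 7.433×10⁸ = 1.864×10¹⁸.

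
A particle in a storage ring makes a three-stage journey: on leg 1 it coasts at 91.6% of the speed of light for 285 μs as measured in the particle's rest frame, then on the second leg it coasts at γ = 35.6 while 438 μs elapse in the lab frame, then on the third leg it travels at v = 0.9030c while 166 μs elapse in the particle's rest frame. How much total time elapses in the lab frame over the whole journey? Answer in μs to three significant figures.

Δt = 1530 μs

Leg 1: β = 0.916; γ = 1/√(1 − 0.916²) = 1/√0.1609 = 2.493; Δt_1 = 2.493 × 285 = 710.4 μs.
Leg 2: 438 μs is already measured in the lab frame.
Leg 3: γ = 1/√(1 − 0.9030²) = 1/√0.1846 = 2.328; Δt_3 = 2.328 × 166 = 386.4 μs.
Total: 710.4 + 438.0 + 386.4 μs.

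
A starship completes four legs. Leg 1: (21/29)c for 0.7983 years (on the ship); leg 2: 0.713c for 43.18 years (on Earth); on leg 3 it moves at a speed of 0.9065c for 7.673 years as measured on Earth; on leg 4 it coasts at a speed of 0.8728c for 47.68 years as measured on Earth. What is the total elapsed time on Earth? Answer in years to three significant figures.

Δt = 99.7 years

Leg 1: γ = 1/√(1 − (21/29)²) = 29/20 = 1.450; Δt_1 = 1.450 × 0.7983 = 1.158 years.
Leg 2: 43.18 years is already measured on Earth.
Leg 3: 7.673 years is already measured on Earth.
Leg 4: 47.68 years is already measured on Earth.
Total: 1.158 + 43.18 + 7.673 + 47.68 years.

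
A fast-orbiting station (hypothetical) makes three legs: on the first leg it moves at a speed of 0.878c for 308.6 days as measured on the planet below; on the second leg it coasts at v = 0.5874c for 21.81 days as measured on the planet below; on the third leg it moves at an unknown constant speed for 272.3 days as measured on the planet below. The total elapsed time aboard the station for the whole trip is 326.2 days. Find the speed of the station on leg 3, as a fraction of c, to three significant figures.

Leg 1: γ = 1/√(1 − 0.878²) = 1/√0.2291 = 2.089; τ_1 = 308.6/2.089 = 147.7 days.
Leg 2: γ = 1/√(1 − 0.5874²) = 1/√0.6550 = 1.236; τ_2 = 21.81/1.236 = 17.65 days.
Leg 3: speed unknown; τ_3 = 272.3/γ_3.
Total proper time: 147.7 + 17.65 + τ_3 = 326.2, so τ_3 = 326.2 − 165.4 = 160.8 days.
γ_3 = 272.3/160.8 = 1.693; β = √(1 − 1/γ²) = √0.6511.

β = 0.807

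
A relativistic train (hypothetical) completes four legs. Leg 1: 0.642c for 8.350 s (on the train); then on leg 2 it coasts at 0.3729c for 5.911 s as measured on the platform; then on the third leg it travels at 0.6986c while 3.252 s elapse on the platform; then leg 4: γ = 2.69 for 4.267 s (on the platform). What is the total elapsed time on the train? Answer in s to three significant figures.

Leg 1: 8.350 s is already measured on the train.
Leg 2: γ = 1/√(1 − 0.3729²) = 1/√0.8609 = 1.078; τ_2 = 5.911/1.078 = 5.485 s.
Leg 3: γ = 1/√(1 − 0.6986²) = 1/√0.5120 = 1.398; τ_3 = 3.252/1.398 = 2.327 s.
Leg 4: γ = 2.69; τ_4 = 4.267/2.690 = 1.586 s.
Total: 8.350 + 5.485 + 2.327 + 1.586 s.

τ = 17.7 s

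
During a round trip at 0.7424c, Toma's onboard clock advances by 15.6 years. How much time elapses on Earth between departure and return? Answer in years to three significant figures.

Δt = 23.3 years

γ = 1/√(1 − 0.7424²) = 1/√0.4488 = 1.493
Earth-frame duration is the dilated interval: Δt = γτ = 1.493 × 15.6 years.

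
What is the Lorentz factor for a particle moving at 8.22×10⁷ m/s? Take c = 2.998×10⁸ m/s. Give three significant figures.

γ = 1.04

β = 8.22×10⁷/2.998×10⁸ = 0.2742; γ = 1/√(1 − 0.2742²) = 1.040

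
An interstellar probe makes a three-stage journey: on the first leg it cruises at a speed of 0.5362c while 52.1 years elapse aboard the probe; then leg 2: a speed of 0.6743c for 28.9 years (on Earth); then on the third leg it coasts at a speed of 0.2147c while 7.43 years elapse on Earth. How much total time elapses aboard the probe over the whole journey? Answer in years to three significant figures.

τ = 80.7 years

Leg 1: 52.1 years is already measured aboard the probe.
Leg 2: γ = 1/√(1 − 0.6743²) = 1/√0.5453 = 1.354; τ_2 = 28.9/1.354 = 21.34 years.
Leg 3: γ = 1/√(1 − 0.2147²) = 1/√0.9539 = 1.024; τ_3 = 7.43/1.024 = 7.257 years.
Total: 52.10 + 21.34 + 7.257 years.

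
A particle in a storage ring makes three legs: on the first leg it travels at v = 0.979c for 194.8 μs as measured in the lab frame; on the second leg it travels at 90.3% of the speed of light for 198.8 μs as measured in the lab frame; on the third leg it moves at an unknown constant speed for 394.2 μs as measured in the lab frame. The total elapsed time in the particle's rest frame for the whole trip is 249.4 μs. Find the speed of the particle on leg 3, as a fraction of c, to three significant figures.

Leg 1: γ = 1/√(1 − 0.979²) = 1/√0.04156 = 4.905; τ_1 = 194.8/4.905 = 39.71 μs.
Leg 2: β = 0.903; γ = 1/√(1 − 0.903²) = 1/√0.1846 = 2.328; τ_2 = 198.8/2.328 = 85.41 μs.
Leg 3: speed unknown; τ_3 = 394.2/γ_3.
Total proper time: 39.71 + 85.41 + τ_3 = 249.4, so τ_3 = 249.4 − 125.1 = 124.3 μs.
γ_3 = 394.2/124.3 = 3.172; β = √(1 − 1/γ²) = √0.9006.

β = 0.949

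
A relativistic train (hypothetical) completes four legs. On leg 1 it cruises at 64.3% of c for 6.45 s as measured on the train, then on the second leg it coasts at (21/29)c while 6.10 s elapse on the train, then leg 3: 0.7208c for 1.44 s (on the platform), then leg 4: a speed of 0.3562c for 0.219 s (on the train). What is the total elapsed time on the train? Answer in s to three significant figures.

Leg 1: 6.45 s is already measured on the train.
Leg 2: 6.10 s is already measured on the train.
Leg 3: γ = 1/√(1 − 0.7208²) = 1/√0.4804 = 1.443; τ_3 = 1.44/1.443 = 0.9981 s.
Leg 4: 0.219 s is already measured on the train.
Total: 6.450 + 6.100 + 0.9981 + 0.2190 s.

τ = 13.8 s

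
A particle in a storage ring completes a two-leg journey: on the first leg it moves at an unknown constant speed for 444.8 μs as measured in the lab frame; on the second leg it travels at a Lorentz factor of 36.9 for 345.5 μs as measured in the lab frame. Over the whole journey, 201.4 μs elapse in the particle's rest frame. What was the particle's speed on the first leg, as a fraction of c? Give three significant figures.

β = 0.902

Leg 1: speed unknown; τ_1 = 444.8/γ_1.
Leg 2: γ = 36.9; τ_2 = 345.5/36.90 = 9.363 μs.
Total proper time: τ_1 + 9.363 = 201.4, so τ_1 = 201.4 − 9.363 = 192.0 μs.
γ_1 = 444.8/192.0 = 2.316; β = √(1 − 1/γ²) = √0.8136.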